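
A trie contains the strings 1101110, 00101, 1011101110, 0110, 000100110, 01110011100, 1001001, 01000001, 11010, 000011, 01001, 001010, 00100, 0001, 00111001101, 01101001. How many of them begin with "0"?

Filter for entries beginning with "0":
Matches: "000011", "0001", "000100110", "00100", "00101", "001010", "00111001101", "01000001", "01001", "0110", "01101001", "01110011100"
Count: 12

12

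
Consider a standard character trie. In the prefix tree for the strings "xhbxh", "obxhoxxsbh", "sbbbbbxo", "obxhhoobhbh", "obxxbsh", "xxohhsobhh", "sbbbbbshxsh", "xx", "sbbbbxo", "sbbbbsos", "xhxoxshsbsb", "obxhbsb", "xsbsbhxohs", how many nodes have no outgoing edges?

12

Leaves are exactly the stored words that no other stored word extends.
Those words: "obxhbsb", "obxhhoobhbh", "obxhoxxsbh", "obxxbsh", "sbbbbbshxsh", "sbbbbbxo", "sbbbbsos", "sbbbbxo", "xhbxh", "xhxoxshsbsb", "xsbsbhxohs", "xxohhsobhh"
Leaf count: 12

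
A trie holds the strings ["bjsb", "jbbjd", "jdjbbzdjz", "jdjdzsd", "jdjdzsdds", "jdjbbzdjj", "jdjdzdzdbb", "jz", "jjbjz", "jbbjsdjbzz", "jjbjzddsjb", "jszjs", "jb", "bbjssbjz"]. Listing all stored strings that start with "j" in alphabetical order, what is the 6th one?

jdjdzdzdbb

DFS of the "j" subtree visits, in order: "jb", "jbbjd", "jbbjsdjbzz", "jdjbbzdjj", "jdjbbzdjz", "jdjdzdzdbb", "jdjdzsd", "jdjdzsdds", "jjbjz", "jjbjzddsjb", "jszjs", "jz"
Position 6: jdjdzdzdbb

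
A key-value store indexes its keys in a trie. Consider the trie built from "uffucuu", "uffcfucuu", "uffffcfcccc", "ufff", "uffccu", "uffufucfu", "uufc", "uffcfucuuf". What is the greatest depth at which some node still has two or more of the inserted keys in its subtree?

Look for the deepest trie node that still has at least two words in its subtree.
e.g. "uffcfucuu" and "uffcfucuuf" share the prefix "uffcfucuu" of length 9; no pair shares a longer one.
Longest shared-prefix length: 9

9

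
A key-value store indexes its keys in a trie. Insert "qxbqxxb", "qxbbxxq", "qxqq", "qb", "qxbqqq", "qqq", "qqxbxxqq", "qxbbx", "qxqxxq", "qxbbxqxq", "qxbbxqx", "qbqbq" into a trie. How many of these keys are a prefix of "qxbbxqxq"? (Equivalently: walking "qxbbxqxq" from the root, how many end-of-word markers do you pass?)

Walk "qxbbxqxq" from the root; an end-of-word marker is hit whenever a stored word is a prefix of "qxbbxqxq".
Prefixes of the query that are stored words: "qxbbx", "qxbbxqx", "qxbbxqxq"
Count: 3

3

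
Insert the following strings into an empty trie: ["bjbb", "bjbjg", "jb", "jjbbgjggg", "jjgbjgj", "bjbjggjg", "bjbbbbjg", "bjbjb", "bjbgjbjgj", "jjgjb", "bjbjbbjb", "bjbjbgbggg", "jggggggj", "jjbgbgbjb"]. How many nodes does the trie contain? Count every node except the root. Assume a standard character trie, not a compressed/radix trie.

58

Count nodes per top-level branch (shared prefixes stored once):
  'b'-branch (bjbb, bjbbbbjg, bjbgjbjgj, bjbjb, bjbjbbjb, bjbjbgbggg, bjbjg, bjbjggjg): 28 nodes
  'j'-branch (jb, jggggggj, jjbbgjggg, jjbgbgbjb, jjgbjgj, jjgjb): 30 nodes
Sum: 58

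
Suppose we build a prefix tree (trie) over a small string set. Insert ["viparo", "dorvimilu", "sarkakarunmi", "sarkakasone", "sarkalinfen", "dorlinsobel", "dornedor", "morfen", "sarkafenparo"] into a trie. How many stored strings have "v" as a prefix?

1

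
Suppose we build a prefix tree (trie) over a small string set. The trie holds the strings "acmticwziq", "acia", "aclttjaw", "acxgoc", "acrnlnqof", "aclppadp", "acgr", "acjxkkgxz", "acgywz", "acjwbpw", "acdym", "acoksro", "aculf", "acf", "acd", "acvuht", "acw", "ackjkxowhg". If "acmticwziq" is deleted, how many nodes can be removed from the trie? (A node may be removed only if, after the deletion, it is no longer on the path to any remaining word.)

8

After clearing the end-marker at "acmticwziq", prune upward until reaching a node still needed by another word.
The suffix "mticwziq" (8 nodes) is used only by "acmticwziq"; the node for "ac" still has the child "i", so pruning stops there.
Nodes removed: 8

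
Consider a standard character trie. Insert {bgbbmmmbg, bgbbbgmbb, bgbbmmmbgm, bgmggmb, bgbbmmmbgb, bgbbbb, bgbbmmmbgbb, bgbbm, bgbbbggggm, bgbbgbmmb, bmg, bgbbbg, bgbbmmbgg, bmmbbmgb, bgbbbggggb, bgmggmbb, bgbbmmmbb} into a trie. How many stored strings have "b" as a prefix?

Traverse to the node for "b", then collect every word in that subtree.
Words under "b": bgbbbb, bgbbbg, bgbbbggggb, bgbbbggggm, bgbbbgmbb, bgbbgbmmb, bgbbm, bgbbmmbgg, bgbbmmmbb, bgbbmmmbg, bgbbmmmbgb, bgbbmmmbgbb, bgbbmmmbgm, bgmggmb, bgmggmbb, bmg, bmmbbmgb
Count: 17

17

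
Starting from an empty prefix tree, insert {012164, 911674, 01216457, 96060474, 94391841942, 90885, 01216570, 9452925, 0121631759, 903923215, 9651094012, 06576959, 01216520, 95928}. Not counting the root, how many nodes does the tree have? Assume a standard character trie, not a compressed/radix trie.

Count nodes per top-level branch (shared prefixes stored once):
  '0'-branch (0121631759, 012164, 01216457, 01216520, 01216570, 06576959): 25 nodes
  '9'-branch (903923215, 90885, 911674, 94391841942, 9452925, 95928, 96060474, 9651094012): 51 nodes
Sum: 76

76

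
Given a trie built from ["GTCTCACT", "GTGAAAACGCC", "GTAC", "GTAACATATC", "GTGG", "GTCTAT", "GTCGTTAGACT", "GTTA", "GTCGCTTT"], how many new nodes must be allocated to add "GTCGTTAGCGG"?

The longest prefix of "GTCGTTAGCGG" already in the trie is "GTCGTTAG" (length 8).
New nodes needed: |"GTCGTTAGCGG"| − 8 = 11 − 8 = 3.

3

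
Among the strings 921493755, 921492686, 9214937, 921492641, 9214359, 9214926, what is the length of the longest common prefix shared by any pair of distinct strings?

7

Look for the deepest trie node that still has at least two words in its subtree.
"9214926" and "921492641" agree on "9214926" (7 characters) before diverging; nothing deeper is shared.
Longest shared-prefix length: 7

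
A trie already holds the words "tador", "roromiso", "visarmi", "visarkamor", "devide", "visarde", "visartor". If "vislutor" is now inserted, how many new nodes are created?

Walking "vislutor" from the root, the first 3 characters ("vis") follow existing edges; "l" is the first miss.
New nodes needed: |"vislutor"| − 3 = 8 − 3 = 5.

5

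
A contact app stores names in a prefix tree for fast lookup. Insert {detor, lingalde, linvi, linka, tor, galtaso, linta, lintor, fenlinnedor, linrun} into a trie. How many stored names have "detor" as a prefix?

Traverse to the node for "detor", then collect every word in that subtree.
Words under "detor": detor
Count: 1

1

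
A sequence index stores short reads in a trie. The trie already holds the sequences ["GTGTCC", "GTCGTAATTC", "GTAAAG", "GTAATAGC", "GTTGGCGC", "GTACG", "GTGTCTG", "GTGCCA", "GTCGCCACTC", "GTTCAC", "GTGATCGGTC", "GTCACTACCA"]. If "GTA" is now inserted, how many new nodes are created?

Every character of "GTA" already lies on an existing path (it is a prefix of some stored word).
No new nodes are needed: 0.

0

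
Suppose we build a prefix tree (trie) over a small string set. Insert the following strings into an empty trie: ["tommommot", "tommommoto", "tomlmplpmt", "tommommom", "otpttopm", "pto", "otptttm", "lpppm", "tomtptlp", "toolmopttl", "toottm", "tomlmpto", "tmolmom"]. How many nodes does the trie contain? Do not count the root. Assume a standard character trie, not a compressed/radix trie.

Trace insertions, counting only characters that open a new branch:
  "tommommot" → 9 new (t, o, m, m, o, m, m, o, t)
  "tommommoto" → prefix "tommommot" already present; 1 new (o)
  "tomlmplpmt" → prefix "tom" already present; 7 new (l, m, p, l, p, m, t)
  "tommommom" → prefix "tommommo" already present; 1 new (m)
  "otpttopm" → 8 new (o, t, p, t, t, o, p, m)
  "pto" → 3 new (p, t, o)
  "otptttm" → prefix "otptt" already present; 2 new (t, m)
  "lpppm" → 5 new (l, p, p, p, m)
  "tomtptlp" → prefix "tom" already present; 5 new (t, p, t, l, p)
  "toolmopttl" → prefix "to" already present; 8 new (o, l, m, o, p, t, t, l)
  "toottm" → prefix "too" already present; 3 new (t, t, m)
  "tomlmpto" → prefix "tomlmp" already present; 2 new (t, o)
  "tmolmom" → prefix "t" already present; 6 new (m, o, l, m, o, m)
Total nodes = 9 + 1 + 7 + 1 + 8 + 3 + 2 + 5 + 5 + 8 + 3 + 2 + 6 = 60

60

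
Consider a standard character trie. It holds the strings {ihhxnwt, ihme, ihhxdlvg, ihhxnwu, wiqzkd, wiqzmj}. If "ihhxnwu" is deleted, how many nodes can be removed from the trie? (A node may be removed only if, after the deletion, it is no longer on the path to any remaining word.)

A node on "ihhxnwu"'s path can go only if nothing else ends at it or branches off below it.
The suffix "u" (1 node) is used only by "ihhxnwu"; the node for "ihhxnw" still has the child "t", so pruning stops there.
Nodes removed: 1

1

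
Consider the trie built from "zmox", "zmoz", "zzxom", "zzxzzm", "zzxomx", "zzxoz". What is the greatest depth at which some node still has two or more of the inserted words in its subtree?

5

Look for the deepest trie node that still has at least two words in its subtree.
e.g. "zzxom" and "zzxomx" share the prefix "zzxom" of length 5; no pair shares a longer one.
Longest shared-prefix length: 5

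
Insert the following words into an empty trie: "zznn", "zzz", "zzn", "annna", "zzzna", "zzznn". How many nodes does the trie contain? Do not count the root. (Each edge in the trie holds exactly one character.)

13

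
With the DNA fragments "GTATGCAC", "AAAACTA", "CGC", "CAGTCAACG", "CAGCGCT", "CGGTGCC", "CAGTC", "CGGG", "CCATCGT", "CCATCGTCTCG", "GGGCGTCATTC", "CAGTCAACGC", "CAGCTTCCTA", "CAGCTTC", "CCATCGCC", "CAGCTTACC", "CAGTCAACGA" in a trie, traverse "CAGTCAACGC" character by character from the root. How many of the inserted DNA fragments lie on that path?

3

Walk "CAGTCAACGC" from the root; an end-of-word marker is hit whenever a stored word is a prefix of "CAGTCAACGC".
Prefixes of the query that are stored words: "CAGTC", "CAGTCAACG", "CAGTCAACGC"
Count: 3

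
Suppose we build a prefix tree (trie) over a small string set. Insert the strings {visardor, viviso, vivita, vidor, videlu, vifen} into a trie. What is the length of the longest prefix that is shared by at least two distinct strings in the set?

4

Equivalently: take the maximum, over all pairs, of their longest common prefix length.
"viviso" and "vivita" agree on "vivi" (4 characters) before diverging; nothing deeper is shared.
Longest shared-prefix length: 4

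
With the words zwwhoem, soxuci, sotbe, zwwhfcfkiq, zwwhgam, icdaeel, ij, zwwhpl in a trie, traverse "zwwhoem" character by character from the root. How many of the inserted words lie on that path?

1

Walk "zwwhoem" from the root; an end-of-word marker is hit whenever a stored word is a prefix of "zwwhoem".
Prefixes of the query that are stored words: "zwwhoem"
Count: 1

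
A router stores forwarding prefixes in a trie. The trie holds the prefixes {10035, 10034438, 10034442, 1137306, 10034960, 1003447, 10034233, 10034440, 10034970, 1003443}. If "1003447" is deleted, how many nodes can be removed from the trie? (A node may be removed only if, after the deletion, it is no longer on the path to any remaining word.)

After clearing the end-marker at "1003447", prune upward until reaching a node still needed by another word.
The suffix "7" (1 node) is used only by "1003447"; the node for "100344" still has the child "3", so pruning stops there.
Nodes removed: 1

1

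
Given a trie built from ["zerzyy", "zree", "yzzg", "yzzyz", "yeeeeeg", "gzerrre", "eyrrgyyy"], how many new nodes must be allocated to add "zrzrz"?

The longest prefix of "zrzrz" already in the trie is "zr" (length 2).
So 5 − 2 = 3 new nodes.

3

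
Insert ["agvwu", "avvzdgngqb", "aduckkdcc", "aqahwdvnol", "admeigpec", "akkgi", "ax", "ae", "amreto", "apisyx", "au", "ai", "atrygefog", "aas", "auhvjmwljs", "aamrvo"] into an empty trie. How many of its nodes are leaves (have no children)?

A leaf is a node with no children — equivalently, the end of a word that is not a proper prefix of any other stored word.
Those words: "aamrvo", "aas", "admeigpec", "aduckkdcc", "ae", "agvwu", "ai", "akkgi", "amreto", "apisyx", "aqahwdvnol", "atrygefog", "auhvjmwljs", "avvzdgngqb", "ax"
Leaf count: 15

15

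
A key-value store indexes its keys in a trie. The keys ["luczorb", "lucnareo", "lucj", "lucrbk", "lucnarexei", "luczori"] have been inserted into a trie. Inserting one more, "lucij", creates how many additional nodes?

2

The longest prefix of "lucij" already in the trie is "luc" (length 3).
So 5 − 3 = 2 new nodes.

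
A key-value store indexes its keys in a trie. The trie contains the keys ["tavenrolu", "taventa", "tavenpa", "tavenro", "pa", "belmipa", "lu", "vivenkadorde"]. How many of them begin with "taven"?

4

Walk to "taven"; the words in its subtree are exactly those with that prefix.
Matches: "tavenpa", "tavenro", "tavenrolu", "taventa"
Count: 4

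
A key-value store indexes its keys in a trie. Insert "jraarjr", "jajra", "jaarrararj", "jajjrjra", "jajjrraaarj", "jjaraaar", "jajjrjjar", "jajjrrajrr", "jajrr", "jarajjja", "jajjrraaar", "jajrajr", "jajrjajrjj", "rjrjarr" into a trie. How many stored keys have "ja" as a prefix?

Filter for entries beginning with "ja":
Matches: "jaarrararj", "jajjrjjar", "jajjrjra", "jajjrraaar", "jajjrraaarj", "jajjrrajrr", "jajra", "jajrajr", "jajrjajrjj", "jajrr", "jarajjja"
Count: 11

11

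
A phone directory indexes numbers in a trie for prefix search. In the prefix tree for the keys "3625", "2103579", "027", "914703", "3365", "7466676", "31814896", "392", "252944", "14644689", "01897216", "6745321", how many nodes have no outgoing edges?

12

Leaves are exactly the stored words that no other stored word extends.
Those words: "01897216", "027", "14644689", "2103579", "252944", "31814896", "3365", "3625", "392", "6745321", "7466676", "914703"
Leaf count: 12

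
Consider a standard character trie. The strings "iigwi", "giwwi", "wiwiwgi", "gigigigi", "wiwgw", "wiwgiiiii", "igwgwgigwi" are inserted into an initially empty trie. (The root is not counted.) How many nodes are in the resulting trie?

39

For each word, the new-node count is its length minus the longest prefix already in the trie:
  "iigwi" → 5 new (i, i, g, w, i)
  "giwwi" → 5 new (g, i, w, w, i)
  "wiwiwgi" → 7 new (w, i, w, i, w, g, i)
  "gigigigi" → prefix "gi" already present; 6 new (g, i, g, i, g, i)
  "wiwgw" → prefix "wiw" already present; 2 new (g, w)
  "wiwgiiiii" → prefix "wiwg" already present; 5 new (i, i, i, i, i)
  "igwgwgigwi" → prefix "i" already present; 9 new (g, w, g, w, g, i, g, w, i)
Total nodes = 5 + 5 + 7 + 6 + 2 + 5 + 9 = 39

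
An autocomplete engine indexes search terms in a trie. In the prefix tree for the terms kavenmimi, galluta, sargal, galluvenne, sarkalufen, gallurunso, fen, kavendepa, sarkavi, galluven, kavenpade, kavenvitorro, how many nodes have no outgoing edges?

Leaves are exactly the stored words that no other stored word extends.
Those words: "fen", "gallurunso", "galluta", "galluvenne", "kavendepa", "kavenmimi", "kavenpade", "kavenvitorro", "sargal", "sarkalufen", "sarkavi"
Leaf count: 11

11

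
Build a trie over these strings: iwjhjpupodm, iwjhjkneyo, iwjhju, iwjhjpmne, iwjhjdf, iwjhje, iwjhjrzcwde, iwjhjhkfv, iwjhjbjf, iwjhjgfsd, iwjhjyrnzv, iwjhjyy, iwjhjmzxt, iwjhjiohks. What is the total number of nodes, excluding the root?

Insert word by word; a character creates a node only if that edge doesn't already exist:
  "iwjhjpupodm" → 11 new (i, w, j, h, j, p, u, p, o, d, m)
  "iwjhjkneyo" → prefix "iwjhj" already present; 5 new (k, n, e, y, o)
  "iwjhju" → prefix "iwjhj" already present; 1 new (u)
  "iwjhjpmne" → prefix "iwjhjp" already present; 3 new (m, n, e)
  "iwjhjdf" → prefix "iwjhj" already present; 2 new (d, f)
  "iwjhje" → prefix "iwjhj" already present; 1 new (e)
  "iwjhjrzcwde" → prefix "iwjhj" already present; 6 new (r, z, c, w, d, e)
  "iwjhjhkfv" → prefix "iwjhj" already present; 4 new (h, k, f, v)
  "iwjhjbjf" → prefix "iwjhj" already present; 3 new (b, j, f)
  "iwjhjgfsd" → prefix "iwjhj" already present; 4 new (g, f, s, d)
  "iwjhjyrnzv" → prefix "iwjhj" already present; 5 new (y, r, n, z, v)
  "iwjhjyy" → prefix "iwjhjy" already present; 1 new (y)
  "iwjhjmzxt" → prefix "iwjhj" already present; 4 new (m, z, x, t)
  "iwjhjiohks" → prefix "iwjhj" already present; 5 new (i, o, h, k, s)
Total nodes = 11 + 5 + 1 + 3 + 2 + 1 + 6 + 4 + 3 + 4 + 5 + 1 + 4 + 5 = 55

55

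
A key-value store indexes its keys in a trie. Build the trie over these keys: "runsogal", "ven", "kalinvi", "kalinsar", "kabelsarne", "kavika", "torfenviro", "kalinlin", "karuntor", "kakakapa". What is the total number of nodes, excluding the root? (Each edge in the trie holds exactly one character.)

Insert word by word; a character creates a node only if that edge doesn't already exist:
  "runsogal" → 8 new (r, u, n, s, o, g, a, l)
  "ven" → 3 new (v, e, n)
  "kalinvi" → 7 new (k, a, l, i, n, v, i)
  "kalinsar" → prefix "kalin" already present; 3 new (s, a, r)
  "kabelsarne" → prefix "ka" already present; 8 new (b, e, l, s, a, r, n, e)
  "kavika" → prefix "ka" already present; 4 new (v, i, k, a)
  "torfenviro" → 10 new (t, o, r, f, e, n, v, i, r, o)
  "kalinlin" → prefix "kalin" already present; 3 new (l, i, n)
  "karuntor" → prefix "ka" already present; 6 new (r, u, n, t, o, r)
  "kakakapa" → prefix "ka" already present; 6 new (k, a, k, a, p, a)
Total nodes = 8 + 3 + 7 + 3 + 8 + 4 + 10 + 3 + 6 + 6 = 58

58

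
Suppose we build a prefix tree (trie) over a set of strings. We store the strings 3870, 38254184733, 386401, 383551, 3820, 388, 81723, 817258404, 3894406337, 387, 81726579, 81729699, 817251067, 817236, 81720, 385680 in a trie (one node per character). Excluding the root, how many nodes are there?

59

Insert word by word; a character creates a node only if that edge doesn't already exist:
  "3870" → 4 new (3, 8, 7, 0)
  "38254184733" → prefix "38" already present; 9 new (2, 5, 4, 1, 8, 4, 7, 3, 3)
  "386401" → prefix "38" already present; 4 new (6, 4, 0, 1)
  "383551" → prefix "38" already present; 4 new (3, 5, 5, 1)
  "3820" → prefix "382" already present; 1 new (0)
  "388" → prefix "38" already present; 1 new (8)
  "81723" → 5 new (8, 1, 7, 2, 3)
  "817258404" → prefix "8172" already present; 5 new (5, 8, 4, 0, 4)
  "3894406337" → prefix "38" already present; 8 new (9, 4, 4, 0, 6, 3, 3, 7)
  "387" → prefix "387" already present; 0 new (none)
  "81726579" → prefix "8172" already present; 4 new (6, 5, 7, 9)
  "81729699" → prefix "8172" already present; 4 new (9, 6, 9, 9)
  "817251067" → prefix "81725" already present; 4 new (1, 0, 6, 7)
  "817236" → prefix "81723" already present; 1 new (6)
  "81720" → prefix "8172" already present; 1 new (0)
  "385680" → prefix "38" already present; 4 new (5, 6, 8, 0)
Total nodes = 4 + 9 + 4 + 4 + 1 + 1 + 5 + 5 + 8 + 0 + 4 + 4 + 4 + 1 + 1 + 4 = 59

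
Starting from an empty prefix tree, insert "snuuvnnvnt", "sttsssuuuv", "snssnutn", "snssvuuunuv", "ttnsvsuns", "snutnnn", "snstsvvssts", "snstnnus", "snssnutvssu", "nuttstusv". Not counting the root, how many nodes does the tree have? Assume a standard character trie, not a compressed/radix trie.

70

For each word, the new-node count is its length minus the longest prefix already in the trie:
  "snuuvnnvnt" → 10 new (s, n, u, u, v, n, n, v, n, t)
  "sttsssuuuv" → prefix "s" already present; 9 new (t, t, s, s, s, u, u, u, v)
  "snssnutn" → prefix "sn" already present; 6 new (s, s, n, u, t, n)
  "snssvuuunuv" → prefix "snss" already present; 7 new (v, u, u, u, n, u, v)
  "ttnsvsuns" → 9 new (t, t, n, s, v, s, u, n, s)
  "snutnnn" → prefix "snu" already present; 4 new (t, n, n, n)
  "snstsvvssts" → prefix "sns" already present; 8 new (t, s, v, v, s, s, t, s)
  "snstnnus" → prefix "snst" already present; 4 new (n, n, u, s)
  "snssnutvssu" → prefix "snssnut" already present; 4 new (v, s, s, u)
  "nuttstusv" → 9 new (n, u, t, t, s, t, u, s, v)
Total nodes = 10 + 9 + 6 + 7 + 9 + 4 + 8 + 4 + 4 + 9 = 70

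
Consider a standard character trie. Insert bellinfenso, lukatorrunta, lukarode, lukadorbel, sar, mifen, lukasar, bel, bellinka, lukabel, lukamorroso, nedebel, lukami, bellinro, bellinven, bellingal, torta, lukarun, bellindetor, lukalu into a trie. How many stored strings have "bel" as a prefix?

Walk to "bel"; the words in its subtree are exactly those with that prefix.
Matches: "bel", "bellindetor", "bellinfenso", "bellingal", "bellinka", "bellinro", "bellinven"
Count: 7

7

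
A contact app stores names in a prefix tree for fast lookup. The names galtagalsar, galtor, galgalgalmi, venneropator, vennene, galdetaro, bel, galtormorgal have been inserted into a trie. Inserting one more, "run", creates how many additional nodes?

Nothing in the trie begins with "r"; the whole of "run" is new.
3 − 0 = 3 new nodes.

3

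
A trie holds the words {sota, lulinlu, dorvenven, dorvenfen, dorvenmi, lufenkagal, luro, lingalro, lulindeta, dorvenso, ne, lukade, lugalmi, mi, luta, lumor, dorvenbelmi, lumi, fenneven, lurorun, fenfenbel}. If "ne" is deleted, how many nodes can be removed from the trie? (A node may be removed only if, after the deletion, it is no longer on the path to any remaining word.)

2

Walk "ne" from the leaf back toward the root, removing each node that no remaining word uses.
No other word shares any prefix with "ne", so all 2 of its nodes go.
Nodes removed: 2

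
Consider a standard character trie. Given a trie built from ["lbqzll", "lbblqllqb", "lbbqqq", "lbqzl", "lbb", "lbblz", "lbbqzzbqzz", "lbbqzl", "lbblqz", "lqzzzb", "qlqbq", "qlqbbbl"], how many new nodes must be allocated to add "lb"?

0

Every character of "lb" already lies on an existing path (it is a prefix of some stored word).
No new nodes are needed: 0.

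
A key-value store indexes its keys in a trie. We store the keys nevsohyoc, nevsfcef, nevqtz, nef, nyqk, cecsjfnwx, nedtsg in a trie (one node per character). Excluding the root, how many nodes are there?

33

Insert word by word; a character creates a node only if that edge doesn't already exist:
  "nevsohyoc" → 9 new (n, e, v, s, o, h, y, o, c)
  "nevsfcef" → prefix "nevs" already present; 4 new (f, c, e, f)
  "nevqtz" → prefix "nev" already present; 3 new (q, t, z)
  "nef" → prefix "ne" already present; 1 new (f)
  "nyqk" → prefix "n" already present; 3 new (y, q, k)
  "cecsjfnwx" → 9 new (c, e, c, s, j, f, n, w, x)
  "nedtsg" → prefix "ne" already present; 4 new (d, t, s, g)
Total nodes = 9 + 4 + 3 + 1 + 3 + 9 + 4 = 33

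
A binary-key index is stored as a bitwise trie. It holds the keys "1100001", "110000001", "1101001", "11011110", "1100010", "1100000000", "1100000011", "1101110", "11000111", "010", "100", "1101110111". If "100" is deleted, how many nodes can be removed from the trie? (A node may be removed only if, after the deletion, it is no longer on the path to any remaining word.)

2

Walk "100" from the leaf back toward the root, removing each node that no remaining word uses.
The suffix "00" (2 nodes) is used only by "100"; the node for "1" still has the child "1", so pruning stops there.
Nodes removed: 2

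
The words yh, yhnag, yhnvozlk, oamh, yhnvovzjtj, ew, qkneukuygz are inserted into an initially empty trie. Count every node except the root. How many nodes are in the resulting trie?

For each word, the new-node count is its length minus the longest prefix already in the trie:
  "yh" → 2 new (y, h)
  "yhnag" → prefix "yh" already present; 3 new (n, a, g)
  "yhnvozlk" → prefix "yhn" already present; 5 new (v, o, z, l, k)
  "oamh" → 4 new (o, a, m, h)
  "yhnvovzjtj" → prefix "yhnvo" already present; 5 new (v, z, j, t, j)
  "ew" → 2 new (e, w)
  "qkneukuygz" → 10 new (q, k, n, e, u, k, u, y, g, z)
Total nodes = 2 + 3 + 5 + 4 + 5 + 2 + 10 = 31

31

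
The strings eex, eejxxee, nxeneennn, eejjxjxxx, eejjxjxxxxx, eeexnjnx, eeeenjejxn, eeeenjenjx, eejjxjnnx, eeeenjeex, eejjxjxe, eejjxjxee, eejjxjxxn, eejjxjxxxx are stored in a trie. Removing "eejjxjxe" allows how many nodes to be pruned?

0

After clearing the end-marker at "eejjxjxe", prune upward until reaching a node still needed by another word.
Every node on "eejjxjxe" is still needed (e.g. by "eejjxjxee"), so nothing is freed.
Nodes removed: 0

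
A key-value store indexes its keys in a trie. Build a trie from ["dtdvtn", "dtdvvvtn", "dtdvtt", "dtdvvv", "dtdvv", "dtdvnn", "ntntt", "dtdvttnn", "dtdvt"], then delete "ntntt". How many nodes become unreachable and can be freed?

After clearing the end-marker at "ntntt", prune upward until reaching a node still needed by another word.
No other word shares any prefix with "ntntt", so all 5 of its nodes go.
Nodes removed: 5

5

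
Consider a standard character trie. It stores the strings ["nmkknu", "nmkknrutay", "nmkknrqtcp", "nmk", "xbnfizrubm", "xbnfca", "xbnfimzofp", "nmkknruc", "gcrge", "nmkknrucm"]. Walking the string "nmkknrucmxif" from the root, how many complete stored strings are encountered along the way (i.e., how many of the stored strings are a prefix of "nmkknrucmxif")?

3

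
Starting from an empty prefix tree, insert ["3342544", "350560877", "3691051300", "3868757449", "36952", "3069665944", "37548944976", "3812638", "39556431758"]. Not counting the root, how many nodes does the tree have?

69

Insert word by word; a character creates a node only if that edge doesn't already exist:
  "3342544" → 7 new (3, 3, 4, 2, 5, 4, 4)
  "350560877" → prefix "3" already present; 8 new (5, 0, 5, 6, 0, 8, 7, 7)
  "3691051300" → prefix "3" already present; 9 new (6, 9, 1, 0, 5, 1, 3, 0, 0)
  "3868757449" → prefix "3" already present; 9 new (8, 6, 8, 7, 5, 7, 4, 4, 9)
  "36952" → prefix "369" already present; 2 new (5, 2)
  "3069665944" → prefix "3" already present; 9 new (0, 6, 9, 6, 6, 5, 9, 4, 4)
  "37548944976" → prefix "3" already present; 10 new (7, 5, 4, 8, 9, 4, 4, 9, 7, 6)
  "3812638" → prefix "38" already present; 5 new (1, 2, 6, 3, 8)
  "39556431758" → prefix "3" already present; 10 new (9, 5, 5, 6, 4, 3, 1, 7, 5, 8)
Total nodes = 7 + 8 + 9 + 9 + 2 + 9 + 10 + 5 + 10 = 69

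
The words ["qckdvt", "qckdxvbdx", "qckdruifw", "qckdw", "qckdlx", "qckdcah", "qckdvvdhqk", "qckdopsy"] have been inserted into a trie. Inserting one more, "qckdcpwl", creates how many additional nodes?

3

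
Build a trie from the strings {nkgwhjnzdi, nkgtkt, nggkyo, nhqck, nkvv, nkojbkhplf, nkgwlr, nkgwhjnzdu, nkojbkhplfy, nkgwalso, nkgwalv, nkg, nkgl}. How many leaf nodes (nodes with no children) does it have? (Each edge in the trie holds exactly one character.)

Leaves are exactly the stored words that no other stored word extends.
Those words: "nggkyo", "nhqck", "nkgl", "nkgtkt", "nkgwalso", "nkgwalv", "nkgwhjnzdi", "nkgwhjnzdu", "nkgwlr", "nkojbkhplfy", "nkvv"
Leaf count: 11

11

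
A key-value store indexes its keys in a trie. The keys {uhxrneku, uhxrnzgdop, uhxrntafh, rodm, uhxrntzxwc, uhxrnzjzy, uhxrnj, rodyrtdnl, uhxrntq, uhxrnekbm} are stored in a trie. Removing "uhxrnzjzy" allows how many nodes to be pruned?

A node on "uhxrnzjzy"'s path can go only if nothing else ends at it or branches off below it.
The suffix "jzy" (3 nodes) is used only by "uhxrnzjzy"; the node for "uhxrnz" still has the child "g", so pruning stops there.
Nodes removed: 3

3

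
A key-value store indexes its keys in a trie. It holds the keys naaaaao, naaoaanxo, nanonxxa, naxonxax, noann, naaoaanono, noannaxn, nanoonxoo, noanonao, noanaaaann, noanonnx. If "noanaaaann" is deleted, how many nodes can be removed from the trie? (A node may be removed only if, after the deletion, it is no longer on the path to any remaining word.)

After clearing the end-marker at "noanaaaann", prune upward until reaching a node still needed by another word.
The suffix "aaaann" (6 nodes) is used only by "noanaaaann"; the node for "noan" still has the child "n", so pruning stops there.
Nodes removed: 6

6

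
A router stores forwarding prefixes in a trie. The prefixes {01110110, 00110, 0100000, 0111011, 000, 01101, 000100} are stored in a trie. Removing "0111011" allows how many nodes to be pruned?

0

After clearing the end-marker at "0111011", prune upward until reaching a node still needed by another word.
Every node on "0111011" is still needed (e.g. by "01110110"), so nothing is freed.
Nodes removed: 0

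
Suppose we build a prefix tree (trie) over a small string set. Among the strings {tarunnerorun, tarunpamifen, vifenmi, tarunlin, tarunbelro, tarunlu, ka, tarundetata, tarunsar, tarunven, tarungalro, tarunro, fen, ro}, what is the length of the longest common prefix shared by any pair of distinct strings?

Equivalently: take the maximum, over all pairs, of their longest common prefix length.
"tarunlin" and "tarunlu" agree on "tarunl" (6 characters) before diverging; nothing deeper is shared.
Longest shared-prefix length: 6

6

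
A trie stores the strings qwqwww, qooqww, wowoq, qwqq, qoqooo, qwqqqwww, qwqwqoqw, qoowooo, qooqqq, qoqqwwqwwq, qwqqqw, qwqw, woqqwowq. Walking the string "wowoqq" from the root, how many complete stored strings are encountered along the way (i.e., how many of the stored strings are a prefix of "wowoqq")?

1

Walk "wowoqq" from the root; an end-of-word marker is hit whenever a stored word is a prefix of "wowoqq".
Prefixes of the query that are stored words: "wowoq"
Count: 1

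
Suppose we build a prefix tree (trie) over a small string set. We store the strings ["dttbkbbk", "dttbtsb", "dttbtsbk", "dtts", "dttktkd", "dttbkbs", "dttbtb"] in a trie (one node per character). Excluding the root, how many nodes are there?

19

Count nodes per top-level branch (shared prefixes stored once):
  'd'-branch (dttbkbbk, dttbkbs, dttbtb, dttbtsb, dttbtsbk, dttktkd, dtts): 19 nodes
Sum: 19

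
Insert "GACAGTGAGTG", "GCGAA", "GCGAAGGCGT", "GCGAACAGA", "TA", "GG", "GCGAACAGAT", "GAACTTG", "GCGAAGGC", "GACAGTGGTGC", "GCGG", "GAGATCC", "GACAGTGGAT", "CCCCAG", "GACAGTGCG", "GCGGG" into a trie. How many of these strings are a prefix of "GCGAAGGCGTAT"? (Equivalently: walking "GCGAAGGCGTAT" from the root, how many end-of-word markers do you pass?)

Traverse "GCGAAGGCGTAT" character by character; count nodes along the way that are marked as word ends.
Prefixes of the query that are stored words: "GCGAA", "GCGAAGGC", "GCGAAGGCGT"
Count: 3

3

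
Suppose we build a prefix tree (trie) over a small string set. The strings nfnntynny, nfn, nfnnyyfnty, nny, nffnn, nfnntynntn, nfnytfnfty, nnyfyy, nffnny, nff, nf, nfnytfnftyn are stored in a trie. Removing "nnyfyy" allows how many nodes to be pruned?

A node on "nnyfyy"'s path can go only if nothing else ends at it or branches off below it.
The suffix "fyy" (3 nodes) is used only by "nnyfyy"; "nny" is itself a stored word, so pruning stops there.
Nodes removed: 3

3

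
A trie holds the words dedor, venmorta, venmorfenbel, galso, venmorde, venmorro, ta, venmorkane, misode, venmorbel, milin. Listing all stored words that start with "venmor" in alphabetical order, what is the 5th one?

Words with prefix "venmor", in lexicographic order: "venmorbel", "venmorde", "venmorfenbel", "venmorkane", "venmorro", "venmorta"
Position 5: venmorro

venmorro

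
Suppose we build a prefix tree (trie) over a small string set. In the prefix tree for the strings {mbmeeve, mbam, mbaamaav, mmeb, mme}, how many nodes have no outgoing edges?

A leaf is a node with no children — equivalently, the end of a word that is not a proper prefix of any other stored word.
Those words: "mbaamaav", "mbam", "mbmeeve", "mmeb"
Leaf count: 4

4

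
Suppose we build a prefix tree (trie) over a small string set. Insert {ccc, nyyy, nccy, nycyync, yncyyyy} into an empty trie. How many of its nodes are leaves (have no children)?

Leaves are exactly the stored words that no other stored word extends.
Those words: "ccc", "nccy", "nycyync", "nyyy", "yncyyyy"
Leaf count: 5

5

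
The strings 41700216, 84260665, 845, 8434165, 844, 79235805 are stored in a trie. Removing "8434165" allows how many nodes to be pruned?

Walk "8434165" from the leaf back toward the root, removing each node that no remaining word uses.
The suffix "34165" (5 nodes) is used only by "8434165"; the node for "84" still has the child "2", so pruning stops there.
Nodes removed: 5

5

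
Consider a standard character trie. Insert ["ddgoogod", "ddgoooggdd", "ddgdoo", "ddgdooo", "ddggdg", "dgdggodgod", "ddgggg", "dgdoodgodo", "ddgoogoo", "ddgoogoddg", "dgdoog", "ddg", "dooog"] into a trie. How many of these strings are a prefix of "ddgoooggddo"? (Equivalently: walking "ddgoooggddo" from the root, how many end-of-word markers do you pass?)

Check each prefix of "ddgoooggddo" against the stored set — each match is an end-marker on the path.
Prefixes of the query that are stored words: "ddg", "ddgoooggdd"
Count: 2

2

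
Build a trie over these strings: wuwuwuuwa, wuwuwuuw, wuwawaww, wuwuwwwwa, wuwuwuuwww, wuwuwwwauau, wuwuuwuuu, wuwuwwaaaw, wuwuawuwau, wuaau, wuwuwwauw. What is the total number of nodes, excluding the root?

Trace insertions, counting only characters that open a new branch:
  "wuwuwuuwa" → 9 new (w, u, w, u, w, u, u, w, a)
  "wuwuwuuw" → prefix "wuwuwuuw" already present; 0 new (none)
  "wuwawaww" → prefix "wuw" already present; 5 new (a, w, a, w, w)
  "wuwuwwwwa" → prefix "wuwuw" already present; 4 new (w, w, w, a)
  "wuwuwuuwww" → prefix "wuwuwuuw" already present; 2 new (w, w)
  "wuwuwwwauau" → prefix "wuwuwww" already present; 4 new (a, u, a, u)
  "wuwuuwuuu" → prefix "wuwu" already present; 5 new (u, w, u, u, u)
  "wuwuwwaaaw" → prefix "wuwuww" already present; 4 new (a, a, a, w)
  "wuwuawuwau" → prefix "wuwu" already present; 6 new (a, w, u, w, a, u)
  "wuaau" → prefix "wu" already present; 3 new (a, a, u)
  "wuwuwwauw" → prefix "wuwuwwa" already present; 2 new (u, w)
Total nodes = 9 + 0 + 5 + 4 + 2 + 4 + 5 + 4 + 6 + 3 + 2 = 44

44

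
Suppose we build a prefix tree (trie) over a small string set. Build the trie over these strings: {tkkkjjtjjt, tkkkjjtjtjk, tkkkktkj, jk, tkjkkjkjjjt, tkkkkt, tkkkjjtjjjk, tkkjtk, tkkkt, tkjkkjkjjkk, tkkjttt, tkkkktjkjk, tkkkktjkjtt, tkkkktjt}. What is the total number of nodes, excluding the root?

45

Trace insertions, counting only characters that open a new branch:
  "tkkkjjtjjt" → 10 new (t, k, k, k, j, j, t, j, j, t)
  "tkkkjjtjtjk" → prefix "tkkkjjtj" already present; 3 new (t, j, k)
  "tkkkktkj" → prefix "tkkk" already present; 4 new (k, t, k, j)
  "jk" → 2 new (j, k)
  "tkjkkjkjjjt" → prefix "tk" already present; 9 new (j, k, k, j, k, j, j, j, t)
  "tkkkkt" → prefix "tkkkkt" already present; 0 new (none)
  "tkkkjjtjjjk" → prefix "tkkkjjtjj" already present; 2 new (j, k)
  "tkkjtk" → prefix "tkk" already present; 3 new (j, t, k)
  "tkkkt" → prefix "tkkk" already present; 1 new (t)
  "tkjkkjkjjkk" → prefix "tkjkkjkjj" already present; 2 new (k, k)
  "tkkjttt" → prefix "tkkjt" already present; 2 new (t, t)
  "tkkkktjkjk" → prefix "tkkkkt" already present; 4 new (j, k, j, k)
  "tkkkktjkjtt" → prefix "tkkkktjkj" already present; 2 new (t, t)
  "tkkkktjt" → prefix "tkkkktj" already present; 1 new (t)
Total nodes = 10 + 3 + 4 + 2 + 9 + 0 + 2 + 3 + 1 + 2 + 2 + 4 + 2 + 1 = 45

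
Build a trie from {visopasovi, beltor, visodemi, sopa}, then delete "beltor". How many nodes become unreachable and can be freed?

6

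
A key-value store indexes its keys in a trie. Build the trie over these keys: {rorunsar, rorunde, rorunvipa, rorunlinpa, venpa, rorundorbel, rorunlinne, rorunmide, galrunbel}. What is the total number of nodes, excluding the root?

For each word, the new-node count is its length minus the longest prefix already in the trie:
  "rorunsar" → 8 new (r, o, r, u, n, s, a, r)
  "rorunde" → prefix "rorun" already present; 2 new (d, e)
  "rorunvipa" → prefix "rorun" already present; 4 new (v, i, p, a)
  "rorunlinpa" → prefix "rorun" already present; 5 new (l, i, n, p, a)
  "venpa" → 5 new (v, e, n, p, a)
  "rorundorbel" → prefix "rorund" already present; 5 new (o, r, b, e, l)
  "rorunlinne" → prefix "rorunlin" already present; 2 new (n, e)
  "rorunmide" → prefix "rorun" already present; 4 new (m, i, d, e)
  "galrunbel" → 9 new (g, a, l, r, u, n, b, e, l)
Total nodes = 8 + 2 + 4 + 5 + 5 + 5 + 2 + 4 + 9 = 44

44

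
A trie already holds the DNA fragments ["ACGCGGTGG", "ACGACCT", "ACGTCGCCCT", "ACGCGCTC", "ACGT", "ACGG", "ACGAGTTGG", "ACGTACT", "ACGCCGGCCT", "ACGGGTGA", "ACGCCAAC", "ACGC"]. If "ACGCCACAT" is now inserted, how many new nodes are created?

3

Walking "ACGCCACAT" from the root, the first 6 characters ("ACGCCA") follow existing edges; "C" is the first miss.
Each of the 3 remaining characters creates one node.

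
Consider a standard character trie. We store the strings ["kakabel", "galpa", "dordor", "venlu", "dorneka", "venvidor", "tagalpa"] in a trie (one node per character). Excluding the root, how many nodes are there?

For each word, the new-node count is its length minus the longest prefix already in the trie:
  "kakabel" → 7 new (k, a, k, a, b, e, l)
  "galpa" → 5 new (g, a, l, p, a)
  "dordor" → 6 new (d, o, r, d, o, r)
  "venlu" → 5 new (v, e, n, l, u)
  "dorneka" → prefix "dor" already present; 4 new (n, e, k, a)
  "venvidor" → prefix "ven" already present; 5 new (v, i, d, o, r)
  "tagalpa" → 7 new (t, a, g, a, l, p, a)
Total nodes = 7 + 5 + 6 + 5 + 4 + 5 + 7 = 39

39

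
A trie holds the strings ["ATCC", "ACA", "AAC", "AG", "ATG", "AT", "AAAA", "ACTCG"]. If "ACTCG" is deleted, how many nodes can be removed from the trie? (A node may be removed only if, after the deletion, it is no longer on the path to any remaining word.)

A node on "ACTCG"'s path can go only if nothing else ends at it or branches off below it.
The suffix "TCG" (3 nodes) is used only by "ACTCG"; the node for "AC" still has the child "A", so pruning stops there.
Nodes removed: 3

3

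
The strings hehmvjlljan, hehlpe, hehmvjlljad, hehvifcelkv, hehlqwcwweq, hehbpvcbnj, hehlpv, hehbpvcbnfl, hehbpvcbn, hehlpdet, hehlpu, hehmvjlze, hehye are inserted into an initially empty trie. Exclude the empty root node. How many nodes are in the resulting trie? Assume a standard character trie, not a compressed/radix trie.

48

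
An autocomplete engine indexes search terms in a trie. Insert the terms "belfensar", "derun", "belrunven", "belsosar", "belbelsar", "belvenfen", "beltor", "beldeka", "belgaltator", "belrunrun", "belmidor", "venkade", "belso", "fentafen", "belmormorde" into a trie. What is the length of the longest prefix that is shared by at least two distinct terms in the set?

Equivalently: take the maximum, over all pairs, of their longest common prefix length.
"belrunrun" and "belrunven" agree on "belrun" (6 characters) before diverging; nothing deeper is shared.
Longest shared-prefix length: 6

6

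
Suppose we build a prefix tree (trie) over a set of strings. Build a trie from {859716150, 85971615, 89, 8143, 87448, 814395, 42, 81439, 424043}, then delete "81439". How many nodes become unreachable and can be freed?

Walk "81439" from the leaf back toward the root, removing each node that no remaining word uses.
Every node on "81439" is still needed (e.g. by "814395"), so nothing is freed.
Nodes removed: 0

0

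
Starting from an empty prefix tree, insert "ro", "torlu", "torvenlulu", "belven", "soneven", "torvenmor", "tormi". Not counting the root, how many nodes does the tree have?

32

Trie structure (* marks end of a word):
(root)
├─ b
│  └─ e
│     └─ l
│        └─ v
│           └─ e
│              └─ n *
├─ r
│  └─ o *
├─ s
│  └─ o
│     └─ n
│        └─ e
│           └─ v
│              └─ e
│                 └─ n *
└─ t
   └─ o
      └─ r
         ├─ l
         │  └─ u *
         ├─ m
         │  └─ i *
         └─ v
            └─ e
               └─ n
                  ├─ l
                  │  └─ u
                  │     └─ l
                  │        └─ u *
                  └─ m
                     └─ o
                        └─ r *
Counting every labelled node above: 32.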